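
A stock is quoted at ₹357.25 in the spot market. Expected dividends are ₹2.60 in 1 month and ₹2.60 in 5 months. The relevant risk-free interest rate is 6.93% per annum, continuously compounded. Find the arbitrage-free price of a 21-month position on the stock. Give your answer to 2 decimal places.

PV(dividends) I = 2.60·e^(−0.0693·1/12) + 2.60·e^(−0.0693·5/12)
I = 2.5850 + 2.5260 = 5.1110
F = (S − I)·e^(rT) = (357.25 − 5.1110) · e^(0.0693·21/12)
= 352.1390 · e^0.121275 = 352.1390 × 1.128935 = ₹397.54

₹397.54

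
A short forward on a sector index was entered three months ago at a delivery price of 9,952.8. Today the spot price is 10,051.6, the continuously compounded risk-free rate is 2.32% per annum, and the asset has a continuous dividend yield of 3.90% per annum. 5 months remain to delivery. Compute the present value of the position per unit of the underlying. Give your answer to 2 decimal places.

-32.53

Current fair forward for the remaining 5 months: F = S·e^((r − q)·T), (r − q) = 0.0232 − 0.0390 = -0.0158
F = 10051.6 · e^(-0.0158 × 5/12) = 10051.6 × 0.99343829 = 9985.6443
Value of long forward = (F − K)·e^(−rT) = (9985.6443 − 9952.8) · e^(−0.0232·5/12)
= 32.8443 × 0.99037991 = 32.53
Short position value = −(long value) = -32.53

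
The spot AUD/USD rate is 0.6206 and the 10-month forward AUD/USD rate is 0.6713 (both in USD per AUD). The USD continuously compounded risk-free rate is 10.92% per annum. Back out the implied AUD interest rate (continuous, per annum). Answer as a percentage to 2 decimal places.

F = S·e^((r_USD − r_AUD)T) ⇒ r_AUD = r_USD − ln(F/S)/T
ln(0.6713/0.6206) = 0.078529; /(10/12) = 0.094235
r_AUD = 0.1092 − 0.094235 = 0.014965
r_AUD = 1.50%

1.50%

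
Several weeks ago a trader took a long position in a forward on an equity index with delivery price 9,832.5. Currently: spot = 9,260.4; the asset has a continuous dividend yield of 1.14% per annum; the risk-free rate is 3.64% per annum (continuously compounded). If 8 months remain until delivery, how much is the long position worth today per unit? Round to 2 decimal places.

Current fair forward for the remaining 8 months: F = S·e^((r − q)·T), (r − q) = 0.0364 − 0.0114 = 0.0250
F = 9260.4 · e^(0.0250 × 8/12) = 9260.4 × 1.01680633 = 9416.0333
Value of long forward = (F − K)·e^(−rT) = (9416.0333 − 9832.5) · e^(−0.0364·8/12)
= -416.4667 × 0.97602540 = -406.48

-406.48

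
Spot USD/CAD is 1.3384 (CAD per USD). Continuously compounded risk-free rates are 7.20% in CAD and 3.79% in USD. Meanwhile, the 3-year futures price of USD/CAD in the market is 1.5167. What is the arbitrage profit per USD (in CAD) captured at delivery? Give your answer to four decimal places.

Fair futures: F* = S·e^(carry·T), with carry = (r_CAD − r_USD) = 0.0720 − 0.0379 = 0.0341
F* = 1.3384 · e^(0.0341 × 3) = 1.3384 · e^0.102300 = 1.3384 × 1.107716 = 1.4826
Market 1.5167 > fair 1.4826: forward overpriced → cash-and-carry (buy spot, short the forward).
At maturity, profit = |F_mkt − F*| = |1.5167 − 1.4826| = 0.0341 per USD (in CAD)

0.0341 per USD (in CAD)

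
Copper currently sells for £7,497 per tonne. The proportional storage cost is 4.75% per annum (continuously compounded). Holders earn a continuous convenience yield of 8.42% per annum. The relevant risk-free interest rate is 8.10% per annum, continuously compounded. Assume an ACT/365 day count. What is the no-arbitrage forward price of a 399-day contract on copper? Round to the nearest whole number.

Net carry = r + u − y = 0.0810 + 0.0475 − 0.0842 = 0.0443
F = S·e^((r+u−y)T) = 7497 · e^(0.0443 × 399/365) = 7497 · e^0.048427
= 7497 × 1.049619 = £7,869 per tonne

£7,869 per tonne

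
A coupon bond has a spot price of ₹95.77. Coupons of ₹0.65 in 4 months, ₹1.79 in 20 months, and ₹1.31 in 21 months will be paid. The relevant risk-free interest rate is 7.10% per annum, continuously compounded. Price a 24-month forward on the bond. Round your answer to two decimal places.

₹106.48

PV(coupons) I = 0.65·e^(−0.0710·4/12) + 1.79·e^(−0.0710·20/12) + 1.31·e^(−0.0710·21/12)
I = 0.6348 + 1.5902 + 1.1569 = 3.3819
F = (S − I)·e^(rT) = (95.77 − 3.3819) · e^(0.0710·24/12)
= 92.3881 · e^0.142000 = 92.3881 × 1.152577 = ₹106.48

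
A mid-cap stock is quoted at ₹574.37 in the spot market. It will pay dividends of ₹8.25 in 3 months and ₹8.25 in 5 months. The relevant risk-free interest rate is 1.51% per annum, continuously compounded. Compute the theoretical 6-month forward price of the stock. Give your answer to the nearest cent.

PV(dividends) I = 8.25·e^(−0.0151·3/12) + 8.25·e^(−0.0151·5/12)
I = 8.2189 + 8.1983 = 16.4172
F = (S − I)·e^(rT) = (574.37 − 16.4172) · e^(0.0151·6/12)
= 557.9528 · e^0.007550 = 557.9528 × 1.007579 = ₹562.18

₹562.18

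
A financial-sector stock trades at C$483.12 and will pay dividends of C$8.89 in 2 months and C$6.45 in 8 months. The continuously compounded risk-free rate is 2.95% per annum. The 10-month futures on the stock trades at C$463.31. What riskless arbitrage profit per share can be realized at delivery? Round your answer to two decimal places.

C$16.29 per share

PV(dividends) I = 8.89·e^(−0.0295·2/12) + 6.45·e^(−0.0295·8/12) = 15.1708
Fair futures F* = (S − I)·e^(rT) = (483.12 − 15.1708)·e^0.024583 = 467.9492 × 1.024888 = 479.5955
Market C$463.31 < fair 479.5955: forward underpriced → reverse cash-and-carry (short the stock, invest proceeds at r, pay the dividends, go long the forward).
Profit at T = |F_mkt − F*| = |463.31 − 479.5955| = C$16.29 per share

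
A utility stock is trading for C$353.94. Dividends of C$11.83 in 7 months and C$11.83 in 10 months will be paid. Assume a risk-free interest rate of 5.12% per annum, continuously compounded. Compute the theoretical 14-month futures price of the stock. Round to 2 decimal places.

PV(dividends) I = 11.83·e^(−0.0512·7/12) + 11.83·e^(−0.0512·10/12)
I = 11.4819 + 11.3359 = 22.8178
F = (S − I)·e^(rT) = (353.94 − 22.8178) · e^(0.0512·14/12)
= 331.1222 · e^0.059733 = 331.1222 × 1.061553 = C$351.50

C$351.50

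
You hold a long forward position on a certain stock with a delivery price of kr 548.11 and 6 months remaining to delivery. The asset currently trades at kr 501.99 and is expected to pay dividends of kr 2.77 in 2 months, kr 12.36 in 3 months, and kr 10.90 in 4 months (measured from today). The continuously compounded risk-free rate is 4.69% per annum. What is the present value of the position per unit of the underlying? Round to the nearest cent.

-kr 59.11

PV(remaining dividends) I = 2.77·e^(−0.0469·2/12) + 12.36·e^(−0.0469·3/12) + 10.90·e^(−0.0469·4/12) = 25.6953
Current forward F = (S − I)·e^(rT) = (501.99 − 25.6953)·e^(0.0469·6/12) = 476.2947 × 1.023727 = 487.5957
Value (long) = (F − K)·e^(−rT) = (487.5957 − 548.11) × 0.976823 = -59.1118
Value = -kr 59.11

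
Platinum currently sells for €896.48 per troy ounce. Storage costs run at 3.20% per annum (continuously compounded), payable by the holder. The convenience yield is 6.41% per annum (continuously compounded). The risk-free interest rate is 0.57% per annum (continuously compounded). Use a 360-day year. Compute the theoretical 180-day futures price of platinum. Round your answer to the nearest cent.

€884.72 per troy ounce

Net carry = r + u − y = 0.0057 + 0.0320 − 0.0641 = -0.0264
F = S·e^((r+u−y)T) = 896.48 · e^(-0.0264 × 180/360) = 896.48 · e^-0.013200
= 896.48 × 0.986887 = €884.72 per troy ounce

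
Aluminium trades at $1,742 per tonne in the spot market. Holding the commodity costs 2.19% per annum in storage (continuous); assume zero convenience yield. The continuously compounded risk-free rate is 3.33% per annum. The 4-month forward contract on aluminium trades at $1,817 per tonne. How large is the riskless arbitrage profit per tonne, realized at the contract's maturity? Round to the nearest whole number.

$43 per tonne

Fair forward: F* = S·e^(carry·T), with carry = (r + u) = 0.0333 + 0.0219 = 0.0552
F* = 1742 · e^(0.0552 × 4/12) = 1742 · e^0.018400 = 1742 × 1.018570 = $1774.3489
Market $1817 > fair $1774.3489: forward overpriced → cash-and-carry (buy spot, short the forward).
At maturity, profit = |F_mkt − F*| = |1817 − 1774.3489| = $43 per tonne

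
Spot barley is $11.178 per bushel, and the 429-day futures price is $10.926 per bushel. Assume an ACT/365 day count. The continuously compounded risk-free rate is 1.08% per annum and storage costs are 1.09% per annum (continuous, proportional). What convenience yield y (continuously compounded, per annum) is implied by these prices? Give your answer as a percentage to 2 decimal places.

F = S·e^((r+u−y)T) ⇒ (r+u−y) = ln(F/S)/T
ln(10.926/11.178) = -0.022802; /T ⇒ -0.019400
y = r + u − ln(F/S)/T = 0.0108 + 0.0109 + 0.019400 = 0.041100
y = 4.11%

4.11%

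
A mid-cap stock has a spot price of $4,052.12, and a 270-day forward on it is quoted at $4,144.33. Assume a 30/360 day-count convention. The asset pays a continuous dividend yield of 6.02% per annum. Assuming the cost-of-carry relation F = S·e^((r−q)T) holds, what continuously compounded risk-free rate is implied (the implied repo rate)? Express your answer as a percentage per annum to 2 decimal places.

9.02%

From F = S·e^((r−q)T): (r − q) = ln(F/S)/T
ln(4144.33/4052.12) = ln(1.022756) = 0.022501
(r − q) = 0.022501 / (270/360) = 0.030001
r = ln(F/S)/T + q = 0.030001 + 0.0602 = 0.090201
r = 9.02%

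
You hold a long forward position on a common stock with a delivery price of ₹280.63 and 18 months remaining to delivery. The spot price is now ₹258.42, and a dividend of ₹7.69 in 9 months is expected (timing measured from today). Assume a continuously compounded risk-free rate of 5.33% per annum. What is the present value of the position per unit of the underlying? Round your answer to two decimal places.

PV(remaining dividends) I = 7.69·e^(−0.0533·9/12) = 7.3887
Current forward F = (S − I)·e^(rT) = (258.42 − 7.3887)·e^(0.0533·18/12) = 251.0313 × 1.083233 = 271.9254
Value (long) = (F − K)·e^(−rT) = (271.9254 − 280.63) × 0.923163 = -8.0358
Value = -₹8.04

-₹8.04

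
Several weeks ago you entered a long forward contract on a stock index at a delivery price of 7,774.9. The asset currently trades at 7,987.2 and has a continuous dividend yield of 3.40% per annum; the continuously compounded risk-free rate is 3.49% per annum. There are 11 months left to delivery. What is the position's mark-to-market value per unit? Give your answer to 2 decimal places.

Current fair forward for the remaining 11 months: F = S·e^((r − q)·T), (r − q) = 0.0349 − 0.0340 = 0.0009
F = 7987.2 · e^(0.0009 × 11/12) = 7987.2 × 1.00082534 = 7993.7922
Value of long forward = (F − K)·e^(−rT) = (7993.7922 − 7774.9) · e^(−0.0349·11/12)
= 218.8922 × 0.96851465 = 212.00

212.00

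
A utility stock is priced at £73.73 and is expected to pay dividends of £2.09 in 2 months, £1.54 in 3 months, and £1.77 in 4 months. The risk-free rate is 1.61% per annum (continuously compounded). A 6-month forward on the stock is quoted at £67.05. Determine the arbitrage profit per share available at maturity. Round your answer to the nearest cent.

£1.85 per share

PV(dividends) I = 2.09·e^(−0.0161·2/12) + 1.54·e^(−0.0161·3/12) + 1.77·e^(−0.0161·4/12) = 5.3787
Fair forward F* = (S − I)·e^(rT) = (73.73 − 5.3787)·e^0.008050 = 68.3513 × 1.008082 = 68.9037
Market £67.05 < fair 68.9037: forward underpriced → reverse cash-and-carry (short the stock, invest proceeds at r, pay the dividends, go long the forward).
Profit at T = |F_mkt − F*| = |67.05 − 68.9037| = £1.85 per share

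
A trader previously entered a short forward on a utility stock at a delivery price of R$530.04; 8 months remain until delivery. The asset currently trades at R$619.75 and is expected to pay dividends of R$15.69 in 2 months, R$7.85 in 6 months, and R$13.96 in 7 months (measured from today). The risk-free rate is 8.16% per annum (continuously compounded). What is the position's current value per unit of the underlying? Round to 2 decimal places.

-R$81.45

PV(remaining dividends) I = 15.69·e^(−0.0816·2/12) + 7.85·e^(−0.0816·6/12) + 13.96·e^(−0.0816·7/12) = 36.3253
Current forward F = (S − I)·e^(rT) = (619.75 − 36.3253)·e^(0.0816·8/12) = 583.4247 × 1.055907 = 616.0422
Value (long) = (F − K)·e^(−rT) = (616.0422 − 530.04) × 0.947053 = 81.4486
Short position value = −(long value) = -R$81.45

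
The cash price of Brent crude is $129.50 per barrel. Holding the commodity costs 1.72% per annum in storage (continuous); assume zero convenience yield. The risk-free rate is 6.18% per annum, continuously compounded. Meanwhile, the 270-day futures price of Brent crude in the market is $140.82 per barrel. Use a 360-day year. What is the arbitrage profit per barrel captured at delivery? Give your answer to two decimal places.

$3.42 per barrel

Fair futures: F* = S·e^(carry·T), with carry = (r + u) = 0.0618 + 0.0172 = 0.0790
F* = 129.50 · e^(0.0790 × 270/360) = 129.50 · e^0.059250 = 129.50 × 1.061040 = $137.4047
Market $140.82 > fair $137.4047: forward overpriced → cash-and-carry (buy spot, short the forward).
At maturity, profit = |F_mkt − F*| = |140.82 − 137.4047| = $3.42 per barrel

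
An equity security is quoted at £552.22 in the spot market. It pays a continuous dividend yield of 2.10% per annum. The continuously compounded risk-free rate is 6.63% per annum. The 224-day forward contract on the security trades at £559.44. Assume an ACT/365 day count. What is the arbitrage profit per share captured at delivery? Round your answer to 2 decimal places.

£8.35 per share

Fair forward: F* = S·e^(carry·T), with carry = (r − q) = 0.0663 − 0.0210 = 0.0453
F* = 552.22 · e^(0.0453 × 224/365) = 552.22 · e^0.027801 = 552.22 × 1.028191 = £567.7876
Market £559.44 < fair £567.7876: forward underpriced → reverse cash-and-carry (short spot, go long the forward).
At maturity, profit = |F_mkt − F*| = |559.44 − 567.7876| = £8.35 per share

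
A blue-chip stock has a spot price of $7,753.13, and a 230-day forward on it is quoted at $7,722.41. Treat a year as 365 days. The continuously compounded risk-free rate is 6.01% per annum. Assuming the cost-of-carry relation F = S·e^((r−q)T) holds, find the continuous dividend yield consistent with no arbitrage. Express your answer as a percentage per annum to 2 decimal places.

6.64%

From F = S·e^((r−q)T): (r − q) = ln(F/S)/T
ln(7722.41/7753.13) = ln(0.996038) = -0.003970
(r − q) = -0.003970 / (230/365) = -0.006300
q = r − ln(F/S)/T = 0.0601 + 0.006300 = 0.066400
q = 6.64%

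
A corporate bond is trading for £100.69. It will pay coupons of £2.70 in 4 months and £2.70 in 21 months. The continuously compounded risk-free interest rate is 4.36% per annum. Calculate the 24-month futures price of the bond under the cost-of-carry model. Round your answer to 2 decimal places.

£104.23

PV(coupons) I = 2.70·e^(−0.0436·4/12) + 2.70·e^(−0.0436·21/12)
I = 2.6610 + 2.5017 = 5.1627
F = (S − I)·e^(rT) = (100.69 − 5.1627) · e^(0.0436·24/12)
= 95.5273 · e^0.087200 = 95.5273 × 1.091115 = £104.23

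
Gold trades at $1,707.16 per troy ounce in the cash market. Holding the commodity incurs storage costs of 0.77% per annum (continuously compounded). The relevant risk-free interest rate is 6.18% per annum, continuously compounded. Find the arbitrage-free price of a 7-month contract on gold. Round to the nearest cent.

Net carry = r + u − y = 0.0618 + 0.0077 − 0.0000 = 0.0695
F = S·e^((r+u−y)T) = 1707.16 · e^(0.0695 × 7/12) = 1707.16 · e^0.04054167
= 1707.16 × 1.04137470 = $1,777.79 per troy ounce

$1,777.79 per troy ounce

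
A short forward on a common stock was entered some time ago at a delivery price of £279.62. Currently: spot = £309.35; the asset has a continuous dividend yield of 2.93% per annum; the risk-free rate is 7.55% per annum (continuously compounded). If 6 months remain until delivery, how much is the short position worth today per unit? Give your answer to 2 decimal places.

-£35.59

Current fair forward for the remaining 6 months: F = S·e^((r − q)·T), (r − q) = 0.0755 − 0.0293 = 0.0462
F = 309.35 · e^(0.0462 × 6/12) = 309.35 × 1.023369 = 316.5792
Value of long forward = (F − K)·e^(−rT) = (316.5792 − 279.62) · e^(−0.0755·6/12)
= 36.9592 × 0.962954 = 35.59
Short position value = −(long value) = -£35.59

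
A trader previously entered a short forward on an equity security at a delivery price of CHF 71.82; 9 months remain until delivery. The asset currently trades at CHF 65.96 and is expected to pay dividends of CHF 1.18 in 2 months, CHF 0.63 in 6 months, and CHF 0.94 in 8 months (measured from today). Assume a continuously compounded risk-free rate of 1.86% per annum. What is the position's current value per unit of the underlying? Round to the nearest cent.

CHF 7.59

PV(remaining dividends) I = 1.18·e^(−0.0186·2/12) + 0.63·e^(−0.0186·6/12) + 0.94·e^(−0.0186·8/12) = 2.7289
Current forward F = (S − I)·e^(rT) = (65.96 − 2.7289)·e^(0.0186·9/12) = 63.2311 × 1.014048 = 64.1194
Value (long) = (F − K)·e^(−rT) = (64.1194 − 71.82) × 0.986147 = -7.5939
Short position value = −(long value) = CHF 7.59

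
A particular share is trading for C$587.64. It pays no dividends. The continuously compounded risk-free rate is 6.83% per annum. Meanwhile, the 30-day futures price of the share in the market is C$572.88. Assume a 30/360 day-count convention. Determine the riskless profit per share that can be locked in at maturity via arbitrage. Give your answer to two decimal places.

C$18.11 per share

Fair futures: F* = S·e^(carry·T), with carry = r = 0.0683
F* = 587.64 · e^(0.0683 × 30/360) = 587.64 · e^0.005692 = 587.64 × 1.005708 = C$590.9942
Market C$572.88 < fair C$590.9942: forward underpriced → reverse cash-and-carry (short spot, go long the forward).
At maturity, profit = |F_mkt − F*| = |572.88 − 590.9942| = C$18.11 per share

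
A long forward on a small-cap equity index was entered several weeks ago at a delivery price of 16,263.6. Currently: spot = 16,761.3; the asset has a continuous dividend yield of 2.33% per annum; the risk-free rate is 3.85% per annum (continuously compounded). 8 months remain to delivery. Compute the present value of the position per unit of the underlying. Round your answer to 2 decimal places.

Current fair forward for the remaining 8 months: F = S·e^((r − q)·T), (r − q) = 0.0385 − 0.0233 = 0.0152
F = 16761.3 · e^(0.0152 × 8/12) = 16761.3 × 1.01018485 = 16932.0113
Value of long forward = (F − K)·e^(−rT) = (16932.0113 − 16263.6) · e^(−0.0385·8/12)
= 668.4113 × 0.97465992 = 651.47

651.47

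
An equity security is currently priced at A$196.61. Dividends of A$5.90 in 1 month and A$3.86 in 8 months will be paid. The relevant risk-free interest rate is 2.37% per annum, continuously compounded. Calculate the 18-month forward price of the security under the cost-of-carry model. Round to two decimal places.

A$193.69

PV(dividends) I = 5.90·e^(−0.0237·1/12) + 3.86·e^(−0.0237·8/12)
I = 5.8884 + 3.7995 = 9.6879
F = (S − I)·e^(rT) = (196.61 − 9.6879) · e^(0.0237·18/12)
= 186.9221 · e^0.035550 = 186.9221 × 1.036189 = A$193.69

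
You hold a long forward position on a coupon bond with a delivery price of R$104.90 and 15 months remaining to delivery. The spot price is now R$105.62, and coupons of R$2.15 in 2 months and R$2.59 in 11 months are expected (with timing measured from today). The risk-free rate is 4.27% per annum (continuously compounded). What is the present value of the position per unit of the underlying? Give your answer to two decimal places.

PV(remaining coupons) I = 2.15·e^(−0.0427·2/12) + 2.59·e^(−0.0427·11/12) = 4.6253
Current forward F = (S − I)·e^(rT) = (105.62 − 4.6253)·e^(0.0427·15/12) = 100.9947 × 1.054825 = 106.5317
Value (long) = (F − K)·e^(−rT) = (106.5317 − 104.90) × 0.948024 = 1.5469
Value = R$1.55

R$1.55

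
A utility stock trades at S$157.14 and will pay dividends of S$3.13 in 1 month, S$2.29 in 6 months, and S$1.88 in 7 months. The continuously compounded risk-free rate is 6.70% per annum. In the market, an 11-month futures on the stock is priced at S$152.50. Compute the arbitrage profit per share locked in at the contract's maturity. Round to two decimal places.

S$7.01 per share

PV(dividends) I = 3.13·e^(−0.0670·1/12) + 2.29·e^(−0.0670·6/12) + 1.88·e^(−0.0670·7/12) = 7.1351
Fair futures F* = (S − I)·e^(rT) = (157.14 − 7.1351)·e^0.061417 = 150.0049 × 1.063342 = 159.5065
Market S$152.50 < fair 159.5065: forward underpriced → reverse cash-and-carry (short the stock, invest proceeds at r, pay the dividends, go long the forward).
Profit at T = |F_mkt − F*| = |152.50 − 159.5065| = S$7.01 per share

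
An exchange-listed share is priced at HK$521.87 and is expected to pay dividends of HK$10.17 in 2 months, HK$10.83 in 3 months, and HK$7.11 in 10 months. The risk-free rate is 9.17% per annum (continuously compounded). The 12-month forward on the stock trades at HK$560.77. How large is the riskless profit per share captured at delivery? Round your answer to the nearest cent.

HK$18.58 per share

PV(dividends) I = 10.17·e^(−0.0917·2/12) + 10.83·e^(−0.0917·3/12) + 7.11·e^(−0.0917·10/12) = 27.1872
Fair forward F* = (S − I)·e^(rT) = (521.87 − 27.1872)·e^0.091700 = 494.6828 × 1.096036 = 542.1902
Market HK$560.77 > fair 542.1902: forward overpriced → cash-and-carry (borrow at r, buy the stock and collect the dividends, short the forward).
Profit at T = |F_mkt − F*| = |560.77 − 542.1902| = HK$18.58 per share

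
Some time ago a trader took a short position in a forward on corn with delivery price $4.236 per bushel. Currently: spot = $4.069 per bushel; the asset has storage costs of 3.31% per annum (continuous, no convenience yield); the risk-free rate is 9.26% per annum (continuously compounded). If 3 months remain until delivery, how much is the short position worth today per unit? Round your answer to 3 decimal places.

Current fair forward for the remaining 3 months: F = S·e^((r + u)·T), (r + u) = 0.0926 + 0.0331 = 0.1257
F = 4.069 · e^(0.1257 × 3/12) = 4.069 × 1.031924 = 4.1989
Value of long forward = (F − K)·e^(−rT) = (4.1989 − 4.236) · e^(−0.0926·3/12)
= -0.0371 × 0.977116 = -0.036
Short position value = −(long value) = $0.036

$0.036 per bushel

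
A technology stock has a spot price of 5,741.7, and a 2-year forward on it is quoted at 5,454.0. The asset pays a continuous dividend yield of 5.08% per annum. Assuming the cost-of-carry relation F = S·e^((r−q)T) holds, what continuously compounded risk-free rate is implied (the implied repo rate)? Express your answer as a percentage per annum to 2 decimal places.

From F = S·e^((r−q)T): (r − q) = ln(F/S)/T
ln(5454.0/5741.7) = ln(0.949893) = -0.051406
(r − q) = -0.051406 / (2) = -0.025703
r = ln(F/S)/T + q = -0.025703 + 0.0508 = 0.025097
r = 2.51%

2.51%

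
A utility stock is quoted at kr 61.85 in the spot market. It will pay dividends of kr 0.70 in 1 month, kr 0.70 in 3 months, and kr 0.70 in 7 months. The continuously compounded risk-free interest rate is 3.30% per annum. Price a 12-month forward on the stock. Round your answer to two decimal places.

kr 61.78

PV(dividends) I = 0.70·e^(−0.0330·1/12) + 0.70·e^(−0.0330·3/12) + 0.70·e^(−0.0330·7/12)
I = 0.6981 + 0.6942 + 0.6867 = 2.0790
F = (S − I)·e^(rT) = (61.85 − 2.0790) · e^(0.0330·12/12)
= 59.7710 · e^0.033000 = 59.7710 × 1.033551 = kr 61.78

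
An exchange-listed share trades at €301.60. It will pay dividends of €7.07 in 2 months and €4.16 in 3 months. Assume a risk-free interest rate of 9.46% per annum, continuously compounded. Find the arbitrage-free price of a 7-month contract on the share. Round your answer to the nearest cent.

PV(dividends) I = 7.07·e^(−0.0946·2/12) + 4.16·e^(−0.0946·3/12)
I = 6.9594 + 4.0628 = 11.0222
F = (S − I)·e^(rT) = (301.60 − 11.0222) · e^(0.0946·7/12)
= 290.5778 · e^0.055183 = 290.5778 × 1.056734 = €307.06

€307.06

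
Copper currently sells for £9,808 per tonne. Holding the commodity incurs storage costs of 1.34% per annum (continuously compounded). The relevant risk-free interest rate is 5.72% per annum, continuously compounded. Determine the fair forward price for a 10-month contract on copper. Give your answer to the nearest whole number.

£10,402 per tonne

Net carry = r + u − y = 0.0572 + 0.0134 − 0.0000 = 0.0706
F = S·e^((r+u−y)T) = 9808 · e^(0.0706 × 10/12) = 9808 · e^0.058833
= 9808 × 1.060598 = £10,402 per tonne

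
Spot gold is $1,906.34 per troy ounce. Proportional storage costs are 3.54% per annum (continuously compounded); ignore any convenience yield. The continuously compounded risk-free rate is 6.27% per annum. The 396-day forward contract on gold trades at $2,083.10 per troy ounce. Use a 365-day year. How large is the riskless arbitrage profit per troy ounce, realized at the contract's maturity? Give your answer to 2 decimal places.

$37.33 per troy ounce

Fair forward: F* = S·e^(carry·T), with carry = (r + u) = 0.0627 + 0.0354 = 0.0981
F* = 1906.34 · e^(0.0981 × 396/365) = 1906.34 · e^0.10643178 = 1906.34 × 1.11230204 = $2120.4259
Market $2083.10 < fair $2120.4259: forward underpriced → reverse cash-and-carry (short spot, go long the forward).
At maturity, profit = |F_mkt − F*| = |2083.10 − 2120.4259| = $37.33 per troy ounce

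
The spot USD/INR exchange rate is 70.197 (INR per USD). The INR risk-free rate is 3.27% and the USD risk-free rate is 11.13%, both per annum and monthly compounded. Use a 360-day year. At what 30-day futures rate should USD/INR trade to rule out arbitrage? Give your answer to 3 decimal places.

By covered interest parity, F = S · (1+r_INR/12)^(12T) / (1+r_USD/12)^(12T)
= 70.197 × 1.002725 / 1.009275 = 70.197 × 0.993510
F = 69.741 INR per USD

69.741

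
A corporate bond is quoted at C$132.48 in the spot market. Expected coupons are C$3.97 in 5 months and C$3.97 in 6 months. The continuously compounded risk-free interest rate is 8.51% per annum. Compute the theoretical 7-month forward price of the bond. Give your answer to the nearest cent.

PV(coupons) I = 3.97·e^(−0.0851·5/12) + 3.97·e^(−0.0851·6/12)
I = 3.8317 + 3.8046 = 7.6363
F = (S − I)·e^(rT) = (132.48 − 7.6363) · e^(0.0851·7/12)
= 124.8437 · e^0.049642 = 124.8437 × 1.050895 = C$131.20

C$131.20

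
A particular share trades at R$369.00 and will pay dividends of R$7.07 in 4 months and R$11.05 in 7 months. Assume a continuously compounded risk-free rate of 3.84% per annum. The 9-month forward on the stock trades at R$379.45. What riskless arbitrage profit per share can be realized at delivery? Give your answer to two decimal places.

PV(dividends) I = 7.07·e^(−0.0384·4/12) + 11.05·e^(−0.0384·7/12) = 17.7853
Fair forward F* = (S − I)·e^(rT) = (369.00 − 17.7853)·e^0.028800 = 351.2147 × 1.029219 = 361.4768
Market R$379.45 > fair 361.4768: forward overpriced → cash-and-carry (borrow at r, buy the stock and collect the dividends, short the forward).
Profit at T = |F_mkt − F*| = |379.45 − 361.4768| = R$17.97 per share

R$17.97 per share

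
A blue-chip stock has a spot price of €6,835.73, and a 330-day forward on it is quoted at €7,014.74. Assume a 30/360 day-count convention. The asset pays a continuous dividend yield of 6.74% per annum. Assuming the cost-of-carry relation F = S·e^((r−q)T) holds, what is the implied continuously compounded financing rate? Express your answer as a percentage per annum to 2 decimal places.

From F = S·e^((r−q)T): (r − q) = ln(F/S)/T
ln(7014.74/6835.73) = ln(1.026187) = 0.025850
(r − q) = 0.025850 / (330/360) = 0.028200
r = ln(F/S)/T + q = 0.028200 + 0.0674 = 0.095600
r = 9.56%

9.56%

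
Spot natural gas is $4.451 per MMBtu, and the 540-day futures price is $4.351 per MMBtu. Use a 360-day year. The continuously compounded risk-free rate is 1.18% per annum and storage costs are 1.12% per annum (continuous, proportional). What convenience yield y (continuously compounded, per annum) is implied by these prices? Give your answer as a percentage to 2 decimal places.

3.81%

F = S·e^((r+u−y)T) ⇒ (r+u−y) = ln(F/S)/T
ln(4.351/4.451) = -0.022723; /T ⇒ -0.015149
y = r + u − ln(F/S)/T = 0.0118 + 0.0112 + 0.015149 = 0.038149
y = 3.81%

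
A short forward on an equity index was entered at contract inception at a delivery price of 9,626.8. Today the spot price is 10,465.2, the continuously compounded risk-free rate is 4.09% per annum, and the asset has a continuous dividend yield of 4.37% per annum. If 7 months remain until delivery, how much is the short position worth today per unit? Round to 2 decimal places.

-801.96

Current fair forward for the remaining 7 months: F = S·e^((r − q)·T), (r − q) = 0.0409 − 0.0437 = -0.0028
F = 10465.2 · e^(-0.0028 × 7/12) = 10465.2 × 0.99836800 = 10448.1208
Value of long forward = (F − K)·e^(−rT) = (10448.1208 − 9626.8) · e^(−0.0409·7/12)
= 821.3208 × 0.97642403 = 801.96
Short position value = −(long value) = -801.96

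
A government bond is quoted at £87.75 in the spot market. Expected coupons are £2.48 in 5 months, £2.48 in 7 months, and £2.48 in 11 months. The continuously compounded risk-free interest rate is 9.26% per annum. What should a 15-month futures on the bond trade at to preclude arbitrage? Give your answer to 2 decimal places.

PV(coupons) I = 2.48·e^(−0.0926·5/12) + 2.48·e^(−0.0926·7/12) + 2.48·e^(−0.0926·11/12)
I = 2.3861 + 2.3496 + 2.2782 = 7.0139
F = (S − I)·e^(rT) = (87.75 − 7.0139) · e^(0.0926·15/12)
= 80.7361 · e^0.115750 = 80.7361 × 1.122715 = £90.64

£90.64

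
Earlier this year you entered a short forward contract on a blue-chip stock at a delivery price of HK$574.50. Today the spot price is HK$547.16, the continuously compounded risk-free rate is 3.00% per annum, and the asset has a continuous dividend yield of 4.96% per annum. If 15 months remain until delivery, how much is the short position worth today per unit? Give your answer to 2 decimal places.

HK$39.09

Current fair forward for the remaining 15 months: F = S·e^((r − q)·T), (r − q) = 0.0300 − 0.0496 = -0.0196
F = 547.16 · e^(-0.0196 × 15/12) = 547.16 × 0.975798 = 533.9176
Value of long forward = (F − K)·e^(−rT) = (533.9176 − 574.50) · e^(−0.0300·15/12)
= -40.5824 × 0.963194 = -39.09
Short position value = −(long value) = HK$39.09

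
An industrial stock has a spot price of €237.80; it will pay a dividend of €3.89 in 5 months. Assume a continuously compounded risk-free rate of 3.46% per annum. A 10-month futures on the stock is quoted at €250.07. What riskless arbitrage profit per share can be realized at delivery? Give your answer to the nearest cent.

PV(dividends) I = 3.89·e^(−0.0346·5/12) = 3.8343
Fair futures F* = (S − I)·e^(rT) = (237.80 − 3.8343)·e^0.028833 = 233.9657 × 1.029253 = 240.8099
Market €250.07 > fair 240.8099: forward overpriced → cash-and-carry (borrow at r, buy the stock and collect the dividends, short the forward).
Profit at T = |F_mkt − F*| = |250.07 − 240.8099| = €9.26 per share

€9.26 per share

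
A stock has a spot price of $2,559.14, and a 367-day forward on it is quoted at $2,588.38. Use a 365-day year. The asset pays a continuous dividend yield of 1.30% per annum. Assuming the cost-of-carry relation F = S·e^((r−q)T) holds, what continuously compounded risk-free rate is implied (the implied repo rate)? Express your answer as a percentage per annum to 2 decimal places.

2.43%

From F = S·e^((r−q)T): (r − q) = ln(F/S)/T
ln(2588.38/2559.14) = ln(1.011426) = 0.011361
(r − q) = 0.011361 / (367/365) = 0.011299
r = ln(F/S)/T + q = 0.011299 + 0.0130 = 0.024299
r = 2.43%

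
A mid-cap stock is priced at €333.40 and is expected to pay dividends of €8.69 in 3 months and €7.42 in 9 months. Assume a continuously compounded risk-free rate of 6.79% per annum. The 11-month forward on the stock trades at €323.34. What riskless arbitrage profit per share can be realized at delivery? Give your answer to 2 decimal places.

€14.87 per share

PV(dividends) I = 8.69·e^(−0.0679·3/12) + 7.42·e^(−0.0679·9/12) = 15.5953
Fair forward F* = (S − I)·e^(rT) = (333.40 − 15.5953)·e^0.062242 = 317.8047 × 1.064220 = 338.2141
Market €323.34 < fair 338.2141: forward underpriced → reverse cash-and-carry (short the stock, invest proceeds at r, pay the dividends, go long the forward).
Profit at T = |F_mkt − F*| = |323.34 − 338.2141| = €14.87 per share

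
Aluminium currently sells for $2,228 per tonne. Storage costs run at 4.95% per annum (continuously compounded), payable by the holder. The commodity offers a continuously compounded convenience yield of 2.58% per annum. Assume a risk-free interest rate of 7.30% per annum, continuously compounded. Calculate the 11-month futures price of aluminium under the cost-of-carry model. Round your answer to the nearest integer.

Net carry = r + u − y = 0.0730 + 0.0495 − 0.0258 = 0.0967
F = S·e^((r+u−y)T) = 2228 · e^(0.0967 × 11/12) = 2228 · e^0.088642
= 2228 × 1.092689 = $2,435 per tonne

$2,435 per tonne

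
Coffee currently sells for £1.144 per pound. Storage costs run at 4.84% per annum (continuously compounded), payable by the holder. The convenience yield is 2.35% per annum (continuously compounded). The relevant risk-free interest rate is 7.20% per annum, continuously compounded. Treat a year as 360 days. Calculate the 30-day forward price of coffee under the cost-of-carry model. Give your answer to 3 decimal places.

£1.153 per pound

Net carry = r + u − y = 0.0720 + 0.0484 − 0.0235 = 0.0969
F = S·e^((r+u−y)T) = 1.144 · e^(0.0969 × 30/360) = 1.144 · e^0.008075
= 1.144 × 1.008108 = £1.153 per pound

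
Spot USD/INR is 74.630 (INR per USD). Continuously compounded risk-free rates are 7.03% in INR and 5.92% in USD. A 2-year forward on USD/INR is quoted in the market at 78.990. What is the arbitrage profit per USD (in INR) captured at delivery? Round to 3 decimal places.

Fair forward: F* = S·e^(carry·T), with carry = (r_INR − r_USD) = 0.0703 − 0.0592 = 0.0111
F* = 74.630 · e^(0.0111 × 2) = 74.630 · e^0.022200 = 74.630 × 1.022448 = 76.3053
Market 78.990 > fair 76.3053: forward overpriced → cash-and-carry (buy spot, short the forward).
At maturity, profit = |F_mkt − F*| = |78.990 − 76.3053| = 2.685 per USD (in INR)

2.685 per USD (in INR)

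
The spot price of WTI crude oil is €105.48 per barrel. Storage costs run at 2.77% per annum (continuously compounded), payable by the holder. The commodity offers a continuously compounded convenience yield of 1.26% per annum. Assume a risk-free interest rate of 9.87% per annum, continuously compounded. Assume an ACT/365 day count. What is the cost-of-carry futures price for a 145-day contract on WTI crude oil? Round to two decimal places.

€110.36 per barrel

Net carry = r + u − y = 0.0987 + 0.0277 − 0.0126 = 0.1138
F = S·e^((r+u−y)T) = 105.48 · e^(0.1138 × 145/365) = 105.48 · e^0.045208
= 105.48 × 1.046245 = €110.36 per barrel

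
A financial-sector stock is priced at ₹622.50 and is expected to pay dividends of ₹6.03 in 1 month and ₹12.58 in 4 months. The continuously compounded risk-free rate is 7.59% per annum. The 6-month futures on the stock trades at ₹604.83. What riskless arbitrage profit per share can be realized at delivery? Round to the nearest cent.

PV(dividends) I = 6.03·e^(−0.0759·1/12) + 12.58·e^(−0.0759·4/12) = 18.2577
Fair futures F* = (S − I)·e^(rT) = (622.50 − 18.2577)·e^0.037950 = 604.2423 × 1.038679 = 627.6138
Market ₹604.83 < fair 627.6138: forward underpriced → reverse cash-and-carry (short the stock, invest proceeds at r, pay the dividends, go long the forward).
Profit at T = |F_mkt − F*| = |604.83 − 627.6138| = ₹22.78 per share

₹22.78 per share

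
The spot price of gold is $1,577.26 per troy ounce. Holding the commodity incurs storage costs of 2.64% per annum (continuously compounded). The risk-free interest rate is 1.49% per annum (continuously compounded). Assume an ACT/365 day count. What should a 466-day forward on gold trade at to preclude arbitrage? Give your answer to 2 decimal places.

$1,662.66 per troy ounce

Net carry = r + u − y = 0.0149 + 0.0264 − 0.0000 = 0.0413
F = S·e^((r+u−y)T) = 1577.26 · e^(0.0413 × 466/365) = 1577.26 · e^0.05272822
= 1577.26 × 1.05414311 = $1,662.66 per troy ounce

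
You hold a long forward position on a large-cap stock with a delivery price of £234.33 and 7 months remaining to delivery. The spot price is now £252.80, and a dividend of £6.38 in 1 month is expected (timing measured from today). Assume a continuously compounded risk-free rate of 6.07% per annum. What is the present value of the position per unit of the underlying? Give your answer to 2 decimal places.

£20.27

PV(remaining dividends) I = 6.38·e^(−0.0607·1/12) = 6.3478
Current forward F = (S − I)·e^(rT) = (252.80 − 6.3478)·e^(0.0607·7/12) = 246.4522 × 1.036043 = 255.3351
Value (long) = (F − K)·e^(−rT) = (255.3351 − 234.33) × 0.965211 = 20.2744
Value = £20.27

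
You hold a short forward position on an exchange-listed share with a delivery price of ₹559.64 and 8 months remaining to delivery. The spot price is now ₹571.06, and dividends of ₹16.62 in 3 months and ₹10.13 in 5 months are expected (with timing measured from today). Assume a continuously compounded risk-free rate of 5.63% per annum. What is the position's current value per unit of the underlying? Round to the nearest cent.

-₹5.75

PV(remaining dividends) I = 16.62·e^(−0.0563·3/12) + 10.13·e^(−0.0563·5/12) = 26.2828
Current forward F = (S − I)·e^(rT) = (571.06 − 26.2828)·e^(0.0563·8/12) = 544.7772 × 1.038247 = 565.6133
Value (long) = (F − K)·e^(−rT) = (565.6133 − 559.64) × 0.963162 = 5.7533
Short position value = −(long value) = -₹5.75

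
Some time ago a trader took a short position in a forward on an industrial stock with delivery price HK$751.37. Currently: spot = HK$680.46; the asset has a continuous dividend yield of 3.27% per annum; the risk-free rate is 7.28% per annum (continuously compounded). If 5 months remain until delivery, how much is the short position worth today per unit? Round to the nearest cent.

HK$57.67

Current fair forward for the remaining 5 months: F = S·e^((r − q)·T), (r − q) = 0.0728 − 0.0327 = 0.0401
F = 680.46 · e^(0.0401 × 5/12) = 680.46 × 1.016849 = 691.9251
Value of long forward = (F − K)·e^(−rT) = (691.9251 − 751.37) · e^(−0.0728·5/12)
= -59.4449 × 0.970122 = -57.67
Short position value = −(long value) = HK$57.67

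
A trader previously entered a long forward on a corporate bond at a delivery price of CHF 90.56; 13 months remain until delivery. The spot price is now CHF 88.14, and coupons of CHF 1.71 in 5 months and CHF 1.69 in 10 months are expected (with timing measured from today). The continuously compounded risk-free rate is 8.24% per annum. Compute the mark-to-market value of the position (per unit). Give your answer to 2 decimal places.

CHF 2.08

PV(remaining coupons) I = 1.71·e^(−0.0824·5/12) + 1.69·e^(−0.0824·10/12) = 3.2301
Current forward F = (S − I)·e^(rT) = (88.14 − 3.2301)·e^(0.0824·13/12) = 84.9099 × 1.093372 = 92.8381
Value (long) = (F − K)·e^(−rT) = (92.8381 − 90.56) × 0.914602 = 2.0836
Value = CHF 2.08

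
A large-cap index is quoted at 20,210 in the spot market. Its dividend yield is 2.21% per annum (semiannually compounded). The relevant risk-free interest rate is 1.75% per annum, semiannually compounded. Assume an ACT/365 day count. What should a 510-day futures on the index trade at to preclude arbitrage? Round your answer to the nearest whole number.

20,082

F = S · (1+r/2)^(2T) / (1+q/2)^(2T)
= 20210 × 1.024644 / 1.031187 = 20210 × 0.993655
F = 20,082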